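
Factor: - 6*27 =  - 162= - 2^1 * 3^4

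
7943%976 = 135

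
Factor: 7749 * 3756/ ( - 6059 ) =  - 2^2*3^4 * 7^1 * 41^1*73^( - 1 )*83^( - 1)*313^1 = - 29105244/6059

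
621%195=36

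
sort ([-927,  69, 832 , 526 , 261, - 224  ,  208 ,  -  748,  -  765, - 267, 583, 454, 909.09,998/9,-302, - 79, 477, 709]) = [ - 927, - 765, - 748,-302, - 267,  -  224 , - 79,69, 998/9,208, 261,454, 477,526,583 , 709, 832, 909.09 ] 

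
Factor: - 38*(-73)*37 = 102638 =2^1*19^1*37^1*73^1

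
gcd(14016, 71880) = 24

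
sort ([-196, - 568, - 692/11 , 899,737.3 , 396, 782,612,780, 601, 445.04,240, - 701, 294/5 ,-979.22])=[ - 979.22 , - 701 , - 568 , - 196,-692/11, 294/5,240,396,445.04  ,  601, 612,  737.3, 780,  782, 899] 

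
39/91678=39/91678=0.00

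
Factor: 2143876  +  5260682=7404558= 2^1*3^1*7^1*176299^1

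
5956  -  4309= 1647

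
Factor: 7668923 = 71^1 * 108013^1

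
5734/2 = 2867= 2867.00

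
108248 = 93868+14380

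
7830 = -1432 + 9262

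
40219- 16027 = 24192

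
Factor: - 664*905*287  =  - 2^3 * 5^1*7^1*41^1*83^1*181^1 = -  172464040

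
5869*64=375616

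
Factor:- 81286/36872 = - 97/44 = -2^( - 2 )*11^(-1)*97^1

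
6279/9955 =6279/9955 = 0.63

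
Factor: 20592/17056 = 99/82 = 2^( - 1 )*3^2*11^1*41^( - 1)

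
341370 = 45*7586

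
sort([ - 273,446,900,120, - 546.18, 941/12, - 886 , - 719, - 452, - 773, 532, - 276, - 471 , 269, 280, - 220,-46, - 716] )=[ - 886, - 773, - 719,  -  716,-546.18, - 471, - 452, - 276, - 273, - 220 , - 46, 941/12, 120,269 , 280, 446, 532 , 900 ]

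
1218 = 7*174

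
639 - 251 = 388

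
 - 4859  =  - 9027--4168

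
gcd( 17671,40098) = 41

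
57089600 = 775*73664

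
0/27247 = 0 = 0.00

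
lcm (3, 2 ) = 6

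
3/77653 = 3/77653 = 0.00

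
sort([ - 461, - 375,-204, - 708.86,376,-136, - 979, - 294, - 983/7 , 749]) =[-979 , - 708.86, - 461,  -  375, - 294, - 204, - 983/7, - 136, 376, 749 ]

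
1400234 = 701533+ 698701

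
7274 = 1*7274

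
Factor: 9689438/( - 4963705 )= - 2^1*5^( - 1) * 11^2*43^( - 1 ) * 23087^( - 1)*40039^1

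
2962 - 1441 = 1521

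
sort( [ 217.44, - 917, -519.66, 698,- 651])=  [ - 917, - 651,-519.66,217.44,698 ]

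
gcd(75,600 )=75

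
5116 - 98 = 5018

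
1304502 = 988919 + 315583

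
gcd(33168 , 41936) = 16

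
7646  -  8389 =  - 743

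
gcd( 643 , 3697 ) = 1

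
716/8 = 179/2 = 89.50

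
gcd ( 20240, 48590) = 10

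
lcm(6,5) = 30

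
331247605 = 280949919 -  - 50297686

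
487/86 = 5 + 57/86 = 5.66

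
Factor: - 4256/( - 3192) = 4/3 = 2^2 * 3^( - 1)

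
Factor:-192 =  - 2^6*3^1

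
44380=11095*4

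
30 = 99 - 69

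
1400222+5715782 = 7116004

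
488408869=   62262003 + 426146866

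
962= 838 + 124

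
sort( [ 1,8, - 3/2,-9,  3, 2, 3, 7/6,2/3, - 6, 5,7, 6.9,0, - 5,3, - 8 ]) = [ - 9, - 8, - 6, - 5, - 3/2,0,2/3,1,7/6 , 2,  3,  3,3,5,  6.9,7,8]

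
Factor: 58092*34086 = 1980123912 = 2^3*3^2*13^1*19^1 * 23^1*47^1*103^1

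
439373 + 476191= 915564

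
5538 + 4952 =10490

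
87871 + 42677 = 130548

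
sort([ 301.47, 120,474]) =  [120, 301.47, 474 ]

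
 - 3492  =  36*(  -  97 ) 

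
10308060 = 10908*945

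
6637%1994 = 655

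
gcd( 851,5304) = 1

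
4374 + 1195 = 5569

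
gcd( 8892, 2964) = 2964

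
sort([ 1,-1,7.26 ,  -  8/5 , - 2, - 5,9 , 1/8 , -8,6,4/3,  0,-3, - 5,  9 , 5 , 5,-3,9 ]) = [ - 8, - 5, - 5, - 3, - 3, - 2, - 8/5,- 1, 0, 1/8,1 , 4/3, 5,5, 6, 7.26, 9,9, 9 ] 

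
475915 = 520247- 44332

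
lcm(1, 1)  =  1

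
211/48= 4+ 19/48 = 4.40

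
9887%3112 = 551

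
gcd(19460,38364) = 556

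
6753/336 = 2251/112 = 20.10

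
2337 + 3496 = 5833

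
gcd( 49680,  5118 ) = 6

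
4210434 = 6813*618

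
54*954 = 51516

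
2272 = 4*568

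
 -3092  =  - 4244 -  - 1152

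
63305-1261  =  62044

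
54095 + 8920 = 63015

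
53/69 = 53/69 = 0.77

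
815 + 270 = 1085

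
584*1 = 584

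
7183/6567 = 1  +  56/597=1.09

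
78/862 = 39/431 = 0.09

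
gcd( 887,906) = 1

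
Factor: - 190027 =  - 190027^1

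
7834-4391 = 3443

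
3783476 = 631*5996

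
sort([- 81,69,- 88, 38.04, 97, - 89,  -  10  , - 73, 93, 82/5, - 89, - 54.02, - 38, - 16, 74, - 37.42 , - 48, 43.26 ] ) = [ - 89 , - 89, - 88, - 81, - 73,-54.02, - 48 , - 38, - 37.42, - 16,- 10, 82/5,38.04, 43.26,69, 74,93, 97 ]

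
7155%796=787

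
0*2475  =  0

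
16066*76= 1221016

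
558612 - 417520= 141092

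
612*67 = 41004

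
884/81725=884/81725 = 0.01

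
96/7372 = 24/1843 = 0.01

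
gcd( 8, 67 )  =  1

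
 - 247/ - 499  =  247/499 = 0.49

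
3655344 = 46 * 79464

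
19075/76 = 250 + 75/76 = 250.99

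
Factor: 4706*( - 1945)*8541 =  - 78177224970=- 2^1*3^2*5^1  *13^2 * 73^1*181^1 * 389^1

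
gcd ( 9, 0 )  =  9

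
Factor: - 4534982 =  - 2^1* 431^1*5261^1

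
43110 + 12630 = 55740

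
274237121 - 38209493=236027628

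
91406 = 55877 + 35529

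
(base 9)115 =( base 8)137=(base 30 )35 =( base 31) 32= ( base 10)95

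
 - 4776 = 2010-6786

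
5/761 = 5/761 =0.01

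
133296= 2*66648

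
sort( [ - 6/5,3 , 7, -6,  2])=[ - 6, - 6/5, 2, 3,7]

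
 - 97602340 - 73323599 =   -  170925939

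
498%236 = 26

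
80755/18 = 80755/18 = 4486.39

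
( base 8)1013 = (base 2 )1000001011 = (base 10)523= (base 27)ja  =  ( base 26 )k3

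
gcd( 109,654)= 109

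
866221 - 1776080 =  - 909859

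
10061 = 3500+6561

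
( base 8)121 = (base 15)56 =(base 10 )81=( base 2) 1010001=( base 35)2B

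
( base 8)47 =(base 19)21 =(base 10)39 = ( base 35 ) 14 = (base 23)1g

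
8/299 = 8/299 = 0.03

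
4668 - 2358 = 2310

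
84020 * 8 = 672160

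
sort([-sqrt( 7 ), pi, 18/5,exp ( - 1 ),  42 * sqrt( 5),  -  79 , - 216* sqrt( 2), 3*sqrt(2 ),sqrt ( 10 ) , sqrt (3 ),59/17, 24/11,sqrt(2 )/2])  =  [ -216*sqrt( 2), - 79, - sqrt(7 ) , exp( - 1),  sqrt( 2)/2,sqrt( 3),24/11,pi , sqrt( 10),59/17,  18/5, 3*sqrt (2) , 42*sqrt(5 )]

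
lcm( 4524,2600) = 226200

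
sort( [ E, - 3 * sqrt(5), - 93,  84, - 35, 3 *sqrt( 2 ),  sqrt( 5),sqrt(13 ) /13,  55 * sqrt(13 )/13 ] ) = [ - 93, - 35, - 3*sqrt( 5), sqrt ( 13 )/13,sqrt( 5),E, 3*sqrt(2 ) , 55 * sqrt( 13 )/13, 84]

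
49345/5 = 9869 = 9869.00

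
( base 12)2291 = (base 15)121d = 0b111100001101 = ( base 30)48d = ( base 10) 3853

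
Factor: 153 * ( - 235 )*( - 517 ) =3^2*5^1*11^1*17^1*47^2 = 18588735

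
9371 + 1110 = 10481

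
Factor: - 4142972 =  - 2^2*1035743^1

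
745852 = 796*937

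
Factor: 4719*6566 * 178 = 2^2*3^1*7^2*11^2*13^1*67^1*89^1 = 5515321812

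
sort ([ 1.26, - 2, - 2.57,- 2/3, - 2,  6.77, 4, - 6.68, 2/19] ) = [ - 6.68,- 2.57, - 2,-2,  -  2/3,  2/19,1.26,4, 6.77] 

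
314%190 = 124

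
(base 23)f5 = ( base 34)AA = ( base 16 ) 15e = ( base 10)350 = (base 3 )110222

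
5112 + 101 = 5213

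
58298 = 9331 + 48967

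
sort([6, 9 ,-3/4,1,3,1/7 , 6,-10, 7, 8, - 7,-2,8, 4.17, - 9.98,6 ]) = [ - 10,  -  9.98, - 7,-2,-3/4, 1/7,1, 3,  4.17, 6,6,6, 7,8, 8, 9]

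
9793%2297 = 605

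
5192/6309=5192/6309 = 0.82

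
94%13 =3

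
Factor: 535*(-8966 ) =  - 2^1*5^1* 107^1*4483^1 =- 4796810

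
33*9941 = 328053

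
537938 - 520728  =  17210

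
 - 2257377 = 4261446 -6518823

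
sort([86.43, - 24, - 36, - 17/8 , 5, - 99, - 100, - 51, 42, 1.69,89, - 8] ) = [ - 100,  -  99, - 51, - 36, - 24,  -  8, - 17/8,1.69,  5,42,86.43, 89] 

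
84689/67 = 1264 +1/67  =  1264.01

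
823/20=823/20 = 41.15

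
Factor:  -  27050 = -2^1*5^2*541^1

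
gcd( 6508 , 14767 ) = 1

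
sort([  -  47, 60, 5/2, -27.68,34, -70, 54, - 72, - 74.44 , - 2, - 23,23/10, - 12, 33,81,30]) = [ - 74.44,-72, -70, - 47,- 27.68, - 23, - 12 , -2, 23/10, 5/2,30,33, 34,54,60,81]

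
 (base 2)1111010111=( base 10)983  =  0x3d7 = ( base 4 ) 33113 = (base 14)503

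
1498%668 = 162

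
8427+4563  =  12990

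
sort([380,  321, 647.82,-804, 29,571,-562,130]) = [  -  804, - 562,29,130,321 , 380, 571,647.82 ]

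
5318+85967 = 91285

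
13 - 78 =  - 65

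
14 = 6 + 8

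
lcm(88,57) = 5016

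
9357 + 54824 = 64181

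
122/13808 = 61/6904 = 0.01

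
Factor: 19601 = 17^1*1153^1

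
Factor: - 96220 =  - 2^2*5^1*17^1*283^1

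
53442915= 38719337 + 14723578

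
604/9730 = 302/4865 = 0.06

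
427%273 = 154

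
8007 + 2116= 10123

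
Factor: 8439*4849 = 40920711 = 3^1*13^1*29^1*97^1*373^1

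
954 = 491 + 463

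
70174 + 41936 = 112110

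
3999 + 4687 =8686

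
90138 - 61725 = 28413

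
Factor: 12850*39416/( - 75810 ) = -50649560/7581 = - 2^3*3^(  -  1 )*5^1  *7^( - 1 )*13^1 * 19^( - 2 )*257^1 * 379^1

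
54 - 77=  - 23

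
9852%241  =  212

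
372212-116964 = 255248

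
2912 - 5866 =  - 2954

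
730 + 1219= 1949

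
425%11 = 7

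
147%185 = 147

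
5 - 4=1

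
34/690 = 17/345= 0.05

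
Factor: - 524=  - 2^2 * 131^1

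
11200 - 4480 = 6720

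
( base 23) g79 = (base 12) 4bb6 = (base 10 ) 8634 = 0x21BA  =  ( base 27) bml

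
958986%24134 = 17760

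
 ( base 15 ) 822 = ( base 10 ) 1832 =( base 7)5225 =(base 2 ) 11100101000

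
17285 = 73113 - 55828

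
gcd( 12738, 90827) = 11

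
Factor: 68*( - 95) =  - 2^2*5^1*17^1*19^1=-  6460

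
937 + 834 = 1771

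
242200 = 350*692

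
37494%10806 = 5076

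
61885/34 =1820 + 5/34 = 1820.15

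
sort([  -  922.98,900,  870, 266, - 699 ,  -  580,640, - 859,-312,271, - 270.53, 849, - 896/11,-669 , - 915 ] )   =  [ - 922.98, - 915, - 859,  -  699, - 669, - 580, - 312 ,-270.53,- 896/11,266,  271,  640, 849,870,  900] 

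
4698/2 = 2349 = 2349.00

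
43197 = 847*51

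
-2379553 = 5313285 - 7692838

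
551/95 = 29/5 = 5.80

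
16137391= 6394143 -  - 9743248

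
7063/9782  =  7063/9782= 0.72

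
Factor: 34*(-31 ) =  - 1054= -2^1*17^1*31^1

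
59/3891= 59/3891  =  0.02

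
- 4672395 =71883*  (  -  65)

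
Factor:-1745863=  - 7^1*443^1 * 563^1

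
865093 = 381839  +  483254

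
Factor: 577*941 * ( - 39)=-3^1 * 13^1*577^1*941^1 = -21175323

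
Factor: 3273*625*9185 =3^1*5^5*11^1  *167^1*1091^1= 18789065625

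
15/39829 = 15/39829 = 0.00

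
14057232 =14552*966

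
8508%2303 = 1599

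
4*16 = 64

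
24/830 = 12/415 = 0.03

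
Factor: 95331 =3^1*43^1*739^1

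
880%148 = 140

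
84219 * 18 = 1515942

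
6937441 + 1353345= 8290786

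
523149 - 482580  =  40569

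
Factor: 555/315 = 3^( - 1 )* 7^(-1) * 37^1 = 37/21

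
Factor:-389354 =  - 2^1 * 7^2 * 29^1*137^1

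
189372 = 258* 734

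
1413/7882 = 1413/7882 = 0.18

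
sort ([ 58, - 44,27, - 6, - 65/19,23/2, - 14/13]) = [ - 44, - 6 , - 65/19, - 14/13 , 23/2,27,58]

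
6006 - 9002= -2996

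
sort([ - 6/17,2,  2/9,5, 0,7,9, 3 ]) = [ - 6/17 , 0, 2/9,2,  3,  5,7, 9 ]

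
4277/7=611 =611.00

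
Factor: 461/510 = 2^(  -  1 )*3^( - 1)*5^(- 1 )*17^ ( - 1)*461^1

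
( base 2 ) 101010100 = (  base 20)h0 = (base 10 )340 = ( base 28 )C4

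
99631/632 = 157 + 407/632 =157.64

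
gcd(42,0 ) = 42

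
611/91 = 6 + 5/7= 6.71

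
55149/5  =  11029 + 4/5= 11029.80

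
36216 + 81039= 117255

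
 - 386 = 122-508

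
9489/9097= 9489/9097  =  1.04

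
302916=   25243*12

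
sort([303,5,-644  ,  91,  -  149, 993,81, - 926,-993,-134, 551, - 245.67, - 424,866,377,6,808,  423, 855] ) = [ - 993, - 926,-644,-424, - 245.67, - 149, - 134,5,6, 81, 91 , 303,377,  423,551,  808,  855 , 866,  993]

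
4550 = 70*65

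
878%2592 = 878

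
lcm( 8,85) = 680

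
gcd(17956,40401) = 4489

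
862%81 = 52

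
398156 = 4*99539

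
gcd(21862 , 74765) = 1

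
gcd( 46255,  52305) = 55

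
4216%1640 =936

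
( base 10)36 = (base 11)33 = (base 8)44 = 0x24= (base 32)14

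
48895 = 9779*5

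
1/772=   1/772 = 0.00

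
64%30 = 4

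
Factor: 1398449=13^1*97^1 * 1109^1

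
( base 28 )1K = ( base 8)60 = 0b110000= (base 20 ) 28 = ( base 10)48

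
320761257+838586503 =1159347760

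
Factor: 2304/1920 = 2^1 * 3^1*5^( - 1) = 6/5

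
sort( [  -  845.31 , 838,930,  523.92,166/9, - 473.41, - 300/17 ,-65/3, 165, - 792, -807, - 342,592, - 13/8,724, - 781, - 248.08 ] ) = [ - 845.31,-807, - 792, - 781, - 473.41 , - 342, - 248.08,-65/3, - 300/17, - 13/8,166/9,165,523.92,  592  ,  724,838,  930] 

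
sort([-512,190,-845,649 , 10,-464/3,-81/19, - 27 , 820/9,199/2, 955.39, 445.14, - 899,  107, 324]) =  [ - 899 , - 845,- 512,  -  464/3, -27,-81/19, 10 , 820/9, 199/2 , 107,190,  324,445.14, 649 , 955.39 ] 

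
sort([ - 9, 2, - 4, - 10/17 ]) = [-9,-4, - 10/17,2]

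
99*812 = 80388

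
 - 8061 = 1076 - 9137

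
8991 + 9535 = 18526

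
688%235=218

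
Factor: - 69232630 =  -2^1*5^1*6923263^1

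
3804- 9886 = -6082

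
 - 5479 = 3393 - 8872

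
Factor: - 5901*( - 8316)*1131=55501241796  =  2^2  *  3^5*7^2*11^1 * 13^1*29^1*281^1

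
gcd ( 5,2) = 1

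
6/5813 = 6/5813 = 0.00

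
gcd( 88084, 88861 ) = 1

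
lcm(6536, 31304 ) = 594776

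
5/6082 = 5/6082 = 0.00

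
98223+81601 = 179824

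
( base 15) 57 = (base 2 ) 1010010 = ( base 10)82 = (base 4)1102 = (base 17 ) 4e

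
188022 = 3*62674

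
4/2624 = 1/656 = 0.00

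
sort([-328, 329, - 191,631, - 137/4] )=[ - 328, - 191 , - 137/4, 329,631]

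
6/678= 1/113  =  0.01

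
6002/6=1000+1/3=1000.33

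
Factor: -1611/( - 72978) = 2^( - 1)*3^1*179^1*12163^( - 1 ) = 537/24326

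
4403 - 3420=983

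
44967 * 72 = 3237624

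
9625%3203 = 16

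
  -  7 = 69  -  76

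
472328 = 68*6946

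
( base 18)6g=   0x7C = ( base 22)5e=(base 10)124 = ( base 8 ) 174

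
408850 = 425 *962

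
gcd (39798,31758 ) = 402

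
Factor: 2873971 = 739^1*  3889^1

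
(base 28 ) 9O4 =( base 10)7732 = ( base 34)6NE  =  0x1e34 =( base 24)DA4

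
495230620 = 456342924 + 38887696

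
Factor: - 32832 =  - 2^6* 3^3*19^1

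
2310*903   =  2085930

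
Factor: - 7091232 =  - 2^5*3^1*73867^1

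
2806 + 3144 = 5950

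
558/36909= 62/4101 = 0.02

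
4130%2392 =1738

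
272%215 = 57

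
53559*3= 160677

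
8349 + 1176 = 9525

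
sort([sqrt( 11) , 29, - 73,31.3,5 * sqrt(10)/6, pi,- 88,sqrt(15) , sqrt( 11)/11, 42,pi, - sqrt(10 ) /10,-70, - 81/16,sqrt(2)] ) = [-88,-73, - 70, - 81/16, - sqrt( 10 ) /10, sqrt(11) /11,sqrt( 2),5 * sqrt(10)/6,pi, pi,sqrt ( 11),sqrt(15),29,31.3 , 42]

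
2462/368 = 1231/184 = 6.69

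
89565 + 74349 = 163914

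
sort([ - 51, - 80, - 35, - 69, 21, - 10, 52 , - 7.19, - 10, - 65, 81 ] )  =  [  -  80, - 69, - 65, - 51, - 35, - 10, - 10, - 7.19, 21, 52 , 81]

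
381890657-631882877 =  - 249992220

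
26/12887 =26/12887 = 0.00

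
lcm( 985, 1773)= 8865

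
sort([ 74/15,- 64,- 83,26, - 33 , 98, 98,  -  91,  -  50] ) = [ - 91,  -  83, - 64, - 50,  -  33, 74/15, 26,98, 98] 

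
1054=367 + 687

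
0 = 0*6331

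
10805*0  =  0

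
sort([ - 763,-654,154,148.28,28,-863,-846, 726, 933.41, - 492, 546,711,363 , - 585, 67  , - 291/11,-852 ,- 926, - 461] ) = [ - 926, - 863 , - 852 ,-846,-763,-654,-585,  -  492, - 461, - 291/11,28,67,148.28, 154,363 , 546, 711,726,933.41 ] 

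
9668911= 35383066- 25714155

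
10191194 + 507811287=518002481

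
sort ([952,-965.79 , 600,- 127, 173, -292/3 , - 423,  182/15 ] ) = [-965.79, - 423, - 127,- 292/3, 182/15,173,600 , 952]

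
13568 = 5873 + 7695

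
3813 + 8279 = 12092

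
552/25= 22 + 2/25 = 22.08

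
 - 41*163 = -6683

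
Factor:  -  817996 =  - 2^2*37^1*5527^1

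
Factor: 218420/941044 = 54605/235261 = 5^1 * 13^( - 1 ) * 67^1 * 163^1*18097^( - 1)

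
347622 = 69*5038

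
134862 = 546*247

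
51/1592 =51/1592= 0.03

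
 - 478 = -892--414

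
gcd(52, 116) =4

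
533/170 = 533/170 = 3.14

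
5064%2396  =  272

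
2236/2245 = 2236/2245 = 1.00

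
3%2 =1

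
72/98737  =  72/98737 = 0.00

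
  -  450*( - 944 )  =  424800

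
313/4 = 78 + 1/4 = 78.25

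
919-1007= - 88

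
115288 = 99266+16022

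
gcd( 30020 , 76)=76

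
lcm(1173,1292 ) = 89148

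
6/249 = 2/83=0.02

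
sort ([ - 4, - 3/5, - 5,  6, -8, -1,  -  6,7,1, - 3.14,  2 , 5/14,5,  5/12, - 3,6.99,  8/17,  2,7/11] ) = [ - 8, - 6, -5, - 4, - 3.14 , - 3,-1, -3/5,  5/14, 5/12,8/17,  7/11,1,2, 2, 5, 6,  6.99,  7 ]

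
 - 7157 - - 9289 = 2132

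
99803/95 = 99803/95 =1050.56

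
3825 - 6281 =-2456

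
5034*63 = 317142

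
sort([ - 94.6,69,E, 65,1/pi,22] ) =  [ - 94.6, 1/pi,E,22,65,69] 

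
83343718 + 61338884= 144682602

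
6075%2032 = 2011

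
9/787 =9/787 =0.01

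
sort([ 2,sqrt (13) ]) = [2, sqrt( 13)]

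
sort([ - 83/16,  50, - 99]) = [ - 99,-83/16 , 50]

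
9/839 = 9/839  =  0.01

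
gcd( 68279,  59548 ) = 1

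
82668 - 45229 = 37439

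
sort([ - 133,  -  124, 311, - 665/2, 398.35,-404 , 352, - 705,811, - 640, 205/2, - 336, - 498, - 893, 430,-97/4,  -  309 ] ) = [-893, - 705, - 640, - 498,  -  404, - 336, - 665/2, - 309 , - 133, -124,-97/4,205/2, 311,352, 398.35,  430, 811]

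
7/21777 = 1/3111 = 0.00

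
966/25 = 966/25 = 38.64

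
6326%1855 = 761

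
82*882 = 72324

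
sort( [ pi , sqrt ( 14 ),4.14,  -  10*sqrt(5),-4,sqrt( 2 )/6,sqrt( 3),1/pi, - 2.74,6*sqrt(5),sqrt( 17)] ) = [ - 10*sqrt( 5), - 4, - 2.74,sqrt( 2)/6,1/pi, sqrt(3), pi,sqrt( 14), sqrt( 17),4.14, 6*sqrt (5)] 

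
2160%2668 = 2160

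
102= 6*17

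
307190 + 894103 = 1201293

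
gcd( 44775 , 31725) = 225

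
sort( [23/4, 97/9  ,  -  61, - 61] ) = [ - 61, - 61, 23/4, 97/9]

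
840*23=19320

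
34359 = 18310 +16049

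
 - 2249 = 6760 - 9009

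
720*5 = 3600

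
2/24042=1/12021 = 0.00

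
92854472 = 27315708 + 65538764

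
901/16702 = 901/16702 = 0.05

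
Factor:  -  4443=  - 3^1*1481^1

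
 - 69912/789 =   -  89 +103/263 = -  88.61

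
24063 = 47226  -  23163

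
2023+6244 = 8267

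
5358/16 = 334+7/8 = 334.88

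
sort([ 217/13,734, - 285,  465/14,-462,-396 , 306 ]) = [ - 462, - 396 , - 285, 217/13 , 465/14,  306,734]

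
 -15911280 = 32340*( - 492 ) 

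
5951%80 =31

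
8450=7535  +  915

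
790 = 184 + 606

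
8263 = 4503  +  3760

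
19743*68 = 1342524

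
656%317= 22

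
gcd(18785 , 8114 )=1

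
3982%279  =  76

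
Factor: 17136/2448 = 7^1 = 7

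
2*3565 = 7130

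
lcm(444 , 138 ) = 10212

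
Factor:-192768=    - 2^8*3^1 * 251^1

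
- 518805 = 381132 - 899937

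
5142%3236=1906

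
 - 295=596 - 891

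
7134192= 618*11544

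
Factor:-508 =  - 2^2*127^1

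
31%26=5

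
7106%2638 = 1830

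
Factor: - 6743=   -  11^1*613^1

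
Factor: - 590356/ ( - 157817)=2^2* 11^ (  -  1)* 13^1*11353^1*14347^( - 1)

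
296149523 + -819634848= -523485325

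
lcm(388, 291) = 1164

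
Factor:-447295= - 5^1*89459^1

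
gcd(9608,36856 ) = 8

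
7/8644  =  7/8644 =0.00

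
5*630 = 3150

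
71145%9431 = 5128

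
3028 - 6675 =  - 3647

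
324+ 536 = 860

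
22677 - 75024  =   - 52347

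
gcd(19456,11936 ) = 32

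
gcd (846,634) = 2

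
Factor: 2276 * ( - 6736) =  - 2^6*421^1*569^1 = -  15331136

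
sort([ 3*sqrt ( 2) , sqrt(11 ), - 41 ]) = [ - 41,sqrt( 11 ),3 * sqrt( 2) ]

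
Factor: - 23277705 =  - 3^1*5^1*11^1*71^1*1987^1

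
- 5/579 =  - 1 +574/579 = - 0.01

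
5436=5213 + 223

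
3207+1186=4393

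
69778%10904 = 4354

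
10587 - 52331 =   -  41744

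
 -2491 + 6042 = 3551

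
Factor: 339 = 3^1*113^1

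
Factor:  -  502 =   -  2^1 * 251^1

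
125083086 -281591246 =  - 156508160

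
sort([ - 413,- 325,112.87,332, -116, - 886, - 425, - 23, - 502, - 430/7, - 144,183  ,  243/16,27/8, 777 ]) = [ - 886, - 502, -425,-413,- 325, - 144,- 116, - 430/7, - 23, 27/8 , 243/16, 112.87, 183, 332,  777] 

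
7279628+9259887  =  16539515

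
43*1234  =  53062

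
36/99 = 4/11 = 0.36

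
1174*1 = 1174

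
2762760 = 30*92092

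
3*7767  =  23301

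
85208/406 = 209 + 177/203 = 209.87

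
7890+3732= 11622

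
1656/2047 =72/89=0.81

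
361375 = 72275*5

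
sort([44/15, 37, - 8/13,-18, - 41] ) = [ - 41, - 18, - 8/13,44/15, 37 ]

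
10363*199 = 2062237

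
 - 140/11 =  -13 + 3/11=- 12.73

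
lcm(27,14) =378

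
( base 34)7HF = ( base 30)9JF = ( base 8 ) 20755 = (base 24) f1l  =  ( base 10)8685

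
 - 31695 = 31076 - 62771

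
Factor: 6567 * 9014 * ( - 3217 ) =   -  190430115546 = - 2^1*3^1 * 11^1 * 199^1 * 3217^1*4507^1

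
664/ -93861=-664/93861 = -0.01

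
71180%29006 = 13168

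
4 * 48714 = 194856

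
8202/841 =9 + 633/841 = 9.75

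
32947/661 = 49 + 558/661 = 49.84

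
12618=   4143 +8475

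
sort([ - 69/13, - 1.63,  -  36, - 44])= [ - 44, - 36,-69/13, - 1.63 ] 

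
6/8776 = 3/4388 = 0.00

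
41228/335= 123  +  23/335 = 123.07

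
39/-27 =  - 2+ 5/9 = - 1.44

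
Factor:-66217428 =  - 2^2 *3^2*1839373^1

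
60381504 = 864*69886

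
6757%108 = 61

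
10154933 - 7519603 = 2635330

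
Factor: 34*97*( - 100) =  - 329800 = - 2^3*5^2*17^1*97^1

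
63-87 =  - 24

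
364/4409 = 364/4409 =0.08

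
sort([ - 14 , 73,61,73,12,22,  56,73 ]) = [ - 14,  12 , 22, 56, 61, 73,  73,73] 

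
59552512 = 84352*706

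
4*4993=19972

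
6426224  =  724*8876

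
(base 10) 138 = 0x8a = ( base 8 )212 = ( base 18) 7c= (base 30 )4i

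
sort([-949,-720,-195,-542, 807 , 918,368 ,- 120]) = [-949,  -  720, - 542, - 195,-120,  368,807, 918]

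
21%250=21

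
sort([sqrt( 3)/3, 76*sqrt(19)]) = [sqrt( 3)/3, 76*sqrt ( 19 )]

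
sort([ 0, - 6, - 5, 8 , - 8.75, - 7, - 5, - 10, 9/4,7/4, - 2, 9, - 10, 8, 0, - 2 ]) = [ - 10, - 10, - 8.75, - 7, - 6, - 5, -5, - 2, - 2,0,0,7/4, 9/4, 8, 8, 9] 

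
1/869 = 1/869= 0.00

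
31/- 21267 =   -  31/21267 = - 0.00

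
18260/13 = 18260/13 = 1404.62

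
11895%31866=11895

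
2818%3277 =2818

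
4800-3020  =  1780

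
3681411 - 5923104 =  - 2241693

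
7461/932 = 7461/932=8.01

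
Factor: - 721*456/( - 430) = 164388/215 = 2^2 * 3^1 * 5^ (  -  1 ) * 7^1*19^1*43^ ( - 1 ) * 103^1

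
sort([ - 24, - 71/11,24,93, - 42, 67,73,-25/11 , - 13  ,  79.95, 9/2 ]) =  [ - 42,-24, - 13 , - 71/11, - 25/11,9/2, 24,67, 73,79.95,93] 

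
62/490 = 31/245 = 0.13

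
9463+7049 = 16512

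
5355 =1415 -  - 3940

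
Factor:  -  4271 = -4271^1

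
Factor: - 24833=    - 19^1*1307^1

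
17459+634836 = 652295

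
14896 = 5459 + 9437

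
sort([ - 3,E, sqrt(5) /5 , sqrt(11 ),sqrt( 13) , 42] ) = [ - 3 , sqrt (5)/5 , E, sqrt (11 ), sqrt(13 ) , 42] 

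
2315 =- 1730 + 4045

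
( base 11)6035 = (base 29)9FK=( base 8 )17530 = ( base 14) 2CD2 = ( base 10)8024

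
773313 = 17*45489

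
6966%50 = 16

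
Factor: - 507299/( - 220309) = 13^1*151^( - 1)*1459^(- 1)*39023^1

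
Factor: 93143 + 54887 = 148030 = 2^1*5^1*113^1*131^1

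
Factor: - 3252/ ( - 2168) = 2^ (-1 )*3^1=3/2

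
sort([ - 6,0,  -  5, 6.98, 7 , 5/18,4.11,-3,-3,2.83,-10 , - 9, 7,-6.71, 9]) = [ - 10,-9, - 6.71, - 6, - 5, - 3,  -  3, 0 , 5/18,2.83 , 4.11, 6.98,  7, 7,9 ] 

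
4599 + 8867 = 13466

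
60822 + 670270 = 731092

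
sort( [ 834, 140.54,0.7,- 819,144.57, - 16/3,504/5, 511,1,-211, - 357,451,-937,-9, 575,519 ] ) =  [-937 ,-819, - 357,- 211, - 9, - 16/3, 0.7,1,504/5 , 140.54,144.57,451, 511,519,575,  834]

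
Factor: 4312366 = 2^1*2156183^1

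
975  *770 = 750750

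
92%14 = 8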